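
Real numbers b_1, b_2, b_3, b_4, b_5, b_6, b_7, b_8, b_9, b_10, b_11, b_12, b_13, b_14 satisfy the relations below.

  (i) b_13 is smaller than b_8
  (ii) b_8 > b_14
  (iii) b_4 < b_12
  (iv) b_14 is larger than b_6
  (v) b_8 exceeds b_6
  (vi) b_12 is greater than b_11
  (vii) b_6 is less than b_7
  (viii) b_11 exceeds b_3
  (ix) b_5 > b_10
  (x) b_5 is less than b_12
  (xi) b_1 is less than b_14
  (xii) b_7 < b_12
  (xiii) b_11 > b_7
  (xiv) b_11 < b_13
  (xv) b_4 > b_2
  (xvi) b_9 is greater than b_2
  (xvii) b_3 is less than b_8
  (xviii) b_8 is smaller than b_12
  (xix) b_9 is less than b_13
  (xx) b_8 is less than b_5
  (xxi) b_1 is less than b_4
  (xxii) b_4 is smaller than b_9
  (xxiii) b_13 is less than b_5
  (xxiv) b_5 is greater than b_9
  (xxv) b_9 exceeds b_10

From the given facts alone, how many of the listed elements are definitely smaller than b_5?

Directly below b_5: b_10, b_9, b_13, b_8.
One step further: b_2, b_4, b_6, b_14, b_3, b_11 (10 so far).
One step further: b_1, b_7 (12 so far).
No other element is forced below b_5 by the given relations, so the count is 12.

12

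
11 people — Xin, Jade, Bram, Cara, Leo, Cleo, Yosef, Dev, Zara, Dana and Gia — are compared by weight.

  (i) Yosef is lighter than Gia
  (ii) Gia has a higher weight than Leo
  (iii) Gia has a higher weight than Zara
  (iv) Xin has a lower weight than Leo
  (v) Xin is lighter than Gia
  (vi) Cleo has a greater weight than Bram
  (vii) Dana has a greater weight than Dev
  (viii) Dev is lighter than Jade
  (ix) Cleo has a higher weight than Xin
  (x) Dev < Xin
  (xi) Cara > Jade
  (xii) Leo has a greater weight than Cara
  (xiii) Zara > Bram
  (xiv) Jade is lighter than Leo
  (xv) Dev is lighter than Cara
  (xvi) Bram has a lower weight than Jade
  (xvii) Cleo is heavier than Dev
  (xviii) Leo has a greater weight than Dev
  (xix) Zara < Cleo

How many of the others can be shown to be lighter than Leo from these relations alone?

5

The elements the relations force below Leo are Dev, Bram, Xin, Jade, Cara — no chain reaches any other.
That is 5.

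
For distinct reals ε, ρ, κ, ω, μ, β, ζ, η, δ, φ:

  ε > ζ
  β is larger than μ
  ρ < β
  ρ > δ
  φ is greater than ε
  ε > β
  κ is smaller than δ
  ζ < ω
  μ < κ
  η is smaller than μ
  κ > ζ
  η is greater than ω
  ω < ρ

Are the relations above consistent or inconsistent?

consistent

Every relation is compatible with ζ < ω < η < μ < κ < δ < ρ < β < ε < φ; the set is consistent.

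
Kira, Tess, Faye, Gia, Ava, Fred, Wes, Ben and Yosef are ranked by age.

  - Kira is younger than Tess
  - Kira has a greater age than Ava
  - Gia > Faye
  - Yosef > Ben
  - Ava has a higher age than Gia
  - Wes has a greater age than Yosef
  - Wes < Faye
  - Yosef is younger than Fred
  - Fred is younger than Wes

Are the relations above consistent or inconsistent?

The single ordering Ben < Yosef < Fred < Wes < Faye < Gia < Ava < Kira < Tess satisfies every listed relation, so no contradiction arises.

consistent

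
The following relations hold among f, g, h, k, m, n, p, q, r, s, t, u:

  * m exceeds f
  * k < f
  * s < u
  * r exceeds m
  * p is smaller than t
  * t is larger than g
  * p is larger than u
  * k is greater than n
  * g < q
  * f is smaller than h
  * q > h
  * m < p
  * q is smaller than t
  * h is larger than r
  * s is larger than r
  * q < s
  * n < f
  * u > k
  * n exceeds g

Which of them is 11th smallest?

p

The consecutive relations fix a unique order: g < n < k < f < m < r < h < q < s < u < p < t.
Counting 11 from the smallest end gives p.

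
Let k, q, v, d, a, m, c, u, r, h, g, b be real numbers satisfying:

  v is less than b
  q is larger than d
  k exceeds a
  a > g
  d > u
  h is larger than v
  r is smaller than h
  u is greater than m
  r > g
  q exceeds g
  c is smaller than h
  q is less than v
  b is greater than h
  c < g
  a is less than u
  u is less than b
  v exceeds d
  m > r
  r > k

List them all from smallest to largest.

c < g < a < k < r < m < u < d < q < v < h < b

Each adjacent pair is fixed by a given relation: c < g; g < a; a < k; k < r; r < m; m < u; u < d; d < q; q < v; v < h; h < b. Chaining them end to end gives the full order.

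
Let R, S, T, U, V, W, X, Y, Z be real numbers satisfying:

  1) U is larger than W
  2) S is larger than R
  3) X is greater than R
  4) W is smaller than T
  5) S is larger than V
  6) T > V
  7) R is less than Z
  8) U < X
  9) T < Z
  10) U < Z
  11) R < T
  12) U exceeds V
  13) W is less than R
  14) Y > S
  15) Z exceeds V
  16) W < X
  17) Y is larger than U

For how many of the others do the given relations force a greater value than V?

The elements the relations force above V are S, T, U, X, Z, Y — no chain reaches any other.
That is 6.

6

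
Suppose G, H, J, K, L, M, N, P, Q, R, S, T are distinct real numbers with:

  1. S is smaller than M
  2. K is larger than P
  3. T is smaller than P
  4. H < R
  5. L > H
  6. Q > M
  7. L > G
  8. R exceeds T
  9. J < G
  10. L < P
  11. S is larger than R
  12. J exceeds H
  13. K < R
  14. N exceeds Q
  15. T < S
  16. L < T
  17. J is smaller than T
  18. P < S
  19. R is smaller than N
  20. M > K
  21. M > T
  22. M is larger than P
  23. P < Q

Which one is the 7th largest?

Piecing the relations together gives one ordering: H < J < G < L < T < P < K < R < S < M < Q < N.
Counting 7 from the largest end gives P.

P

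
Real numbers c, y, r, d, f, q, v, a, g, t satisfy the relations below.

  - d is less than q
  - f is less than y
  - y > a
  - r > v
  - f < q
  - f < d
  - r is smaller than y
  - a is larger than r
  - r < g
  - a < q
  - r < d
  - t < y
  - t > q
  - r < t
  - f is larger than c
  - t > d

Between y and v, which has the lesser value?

Chaining the given relations: v < r < d < q < t < y.
So v < y; v is the smaller of the two.

v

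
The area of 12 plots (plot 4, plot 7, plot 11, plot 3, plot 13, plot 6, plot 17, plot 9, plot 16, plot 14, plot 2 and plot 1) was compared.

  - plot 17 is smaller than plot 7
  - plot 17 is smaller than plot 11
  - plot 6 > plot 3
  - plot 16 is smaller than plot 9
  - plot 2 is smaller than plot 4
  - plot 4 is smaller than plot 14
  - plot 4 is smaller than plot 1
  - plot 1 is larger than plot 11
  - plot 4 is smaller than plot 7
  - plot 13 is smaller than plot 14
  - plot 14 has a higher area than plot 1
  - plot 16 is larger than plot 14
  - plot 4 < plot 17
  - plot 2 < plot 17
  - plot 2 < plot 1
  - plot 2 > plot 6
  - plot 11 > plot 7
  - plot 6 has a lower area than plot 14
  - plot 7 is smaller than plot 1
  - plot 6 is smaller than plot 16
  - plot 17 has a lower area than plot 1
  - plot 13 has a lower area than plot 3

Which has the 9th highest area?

The consecutive relations fix a unique order: plot 13 < plot 3 < plot 6 < plot 2 < plot 4 < plot 17 < plot 7 < plot 11 < plot 1 < plot 14 < plot 16 < plot 9.
Counting 9 from the largest end gives plot 2.

plot 2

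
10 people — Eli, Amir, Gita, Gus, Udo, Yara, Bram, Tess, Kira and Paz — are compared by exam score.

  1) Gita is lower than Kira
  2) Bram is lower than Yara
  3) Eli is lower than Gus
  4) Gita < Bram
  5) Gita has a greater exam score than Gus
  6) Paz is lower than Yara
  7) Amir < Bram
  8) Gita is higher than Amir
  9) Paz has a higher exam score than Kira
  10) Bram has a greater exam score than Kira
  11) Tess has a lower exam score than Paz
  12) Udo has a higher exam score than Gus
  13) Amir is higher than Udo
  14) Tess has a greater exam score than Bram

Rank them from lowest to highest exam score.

Nothing is placed below Eli, so it is least; from there Eli < Gus; Gus < Udo; Udo < Amir; Amir < Gita; Gita < Kira; Kira < Bram; Bram < Tess; Tess < Paz; Paz < Yara, each given directly.

Eli < Gus < Udo < Amir < Gita < Kira < Bram < Tess < Paz < Yara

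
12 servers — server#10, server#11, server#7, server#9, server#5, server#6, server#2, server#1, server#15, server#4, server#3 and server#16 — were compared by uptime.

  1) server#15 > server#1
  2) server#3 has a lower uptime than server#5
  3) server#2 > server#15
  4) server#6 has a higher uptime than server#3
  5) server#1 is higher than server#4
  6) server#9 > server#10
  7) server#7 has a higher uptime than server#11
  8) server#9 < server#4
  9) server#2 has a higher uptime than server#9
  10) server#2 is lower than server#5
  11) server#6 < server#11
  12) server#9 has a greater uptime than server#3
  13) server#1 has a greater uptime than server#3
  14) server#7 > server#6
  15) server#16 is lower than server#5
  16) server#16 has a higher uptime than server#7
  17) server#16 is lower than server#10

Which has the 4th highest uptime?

server#1

Piecing the relations together gives one ordering: server#3 < server#6 < server#11 < server#7 < server#16 < server#10 < server#9 < server#4 < server#1 < server#15 < server#2 < server#5.
The 4th largest is server#1.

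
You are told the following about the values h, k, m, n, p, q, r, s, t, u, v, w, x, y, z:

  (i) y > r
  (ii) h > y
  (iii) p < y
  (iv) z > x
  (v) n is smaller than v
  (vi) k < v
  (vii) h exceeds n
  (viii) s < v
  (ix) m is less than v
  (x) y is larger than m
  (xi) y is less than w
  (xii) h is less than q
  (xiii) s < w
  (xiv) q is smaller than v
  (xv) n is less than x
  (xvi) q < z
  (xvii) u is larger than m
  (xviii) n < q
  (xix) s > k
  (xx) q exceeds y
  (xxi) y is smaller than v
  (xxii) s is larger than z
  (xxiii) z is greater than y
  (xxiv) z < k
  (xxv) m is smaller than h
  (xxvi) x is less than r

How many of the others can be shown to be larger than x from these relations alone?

From x the given relations immediately reach r, z.
From those, y, k, s — 5 in total.
From those, h, q, v, w — 9 in total.
No other element is forced above x by the given relations, so the count is 9.

9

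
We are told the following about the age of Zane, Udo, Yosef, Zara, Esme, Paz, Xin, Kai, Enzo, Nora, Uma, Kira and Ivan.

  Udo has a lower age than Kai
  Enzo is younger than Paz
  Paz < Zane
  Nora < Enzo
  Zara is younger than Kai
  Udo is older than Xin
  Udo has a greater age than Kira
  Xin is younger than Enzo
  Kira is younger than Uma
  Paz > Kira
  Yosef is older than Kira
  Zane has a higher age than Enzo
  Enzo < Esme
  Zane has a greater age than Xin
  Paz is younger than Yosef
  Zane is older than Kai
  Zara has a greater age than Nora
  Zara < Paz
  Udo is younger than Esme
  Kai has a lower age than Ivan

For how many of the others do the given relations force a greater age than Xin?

8

Directly above Xin: Udo, Enzo, Zane.
One step further: Kai, Paz, Esme (6 so far).
One step further: Ivan, Yosef (8 so far).
Nothing else is reachable above Xin; 8 in all.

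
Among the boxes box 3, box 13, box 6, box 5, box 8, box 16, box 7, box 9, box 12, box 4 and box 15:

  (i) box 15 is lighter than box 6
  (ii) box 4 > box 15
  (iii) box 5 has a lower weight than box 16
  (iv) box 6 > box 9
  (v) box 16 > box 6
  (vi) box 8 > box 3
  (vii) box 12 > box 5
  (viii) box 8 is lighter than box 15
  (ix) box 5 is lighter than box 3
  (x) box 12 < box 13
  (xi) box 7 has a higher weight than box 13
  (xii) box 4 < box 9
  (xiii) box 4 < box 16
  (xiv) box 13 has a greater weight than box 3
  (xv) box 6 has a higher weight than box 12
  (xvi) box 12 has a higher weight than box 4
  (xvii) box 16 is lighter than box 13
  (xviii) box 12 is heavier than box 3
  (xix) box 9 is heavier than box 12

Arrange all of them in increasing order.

box 5 < box 3 < box 8 < box 15 < box 4 < box 12 < box 9 < box 6 < box 16 < box 13 < box 7

Nothing is placed below box 5, so it is least; from there box 5 < box 3; box 3 < box 8; box 8 < box 15; box 15 < box 4; box 4 < box 12; box 12 < box 9; box 9 < box 6; box 6 < box 16; box 16 < box 13; box 13 < box 7, each given directly.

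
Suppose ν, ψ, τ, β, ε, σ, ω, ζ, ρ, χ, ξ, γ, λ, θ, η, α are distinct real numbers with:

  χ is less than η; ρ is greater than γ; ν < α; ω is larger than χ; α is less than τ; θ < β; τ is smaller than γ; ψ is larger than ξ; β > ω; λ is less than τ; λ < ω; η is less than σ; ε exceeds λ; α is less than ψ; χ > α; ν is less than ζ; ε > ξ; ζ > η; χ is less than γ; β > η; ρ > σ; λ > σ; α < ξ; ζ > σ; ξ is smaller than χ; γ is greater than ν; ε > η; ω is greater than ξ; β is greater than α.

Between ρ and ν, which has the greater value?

ρ

ν < α and α < ξ give ν < ξ.
With ξ < χ: ν < α < ξ < χ.
Then χ < η extends the chain to η.
With η < σ: ν < α < ξ < χ < η < σ.
Then σ < ρ extends the chain to ρ.
So ν < ρ; ρ is the larger of the two.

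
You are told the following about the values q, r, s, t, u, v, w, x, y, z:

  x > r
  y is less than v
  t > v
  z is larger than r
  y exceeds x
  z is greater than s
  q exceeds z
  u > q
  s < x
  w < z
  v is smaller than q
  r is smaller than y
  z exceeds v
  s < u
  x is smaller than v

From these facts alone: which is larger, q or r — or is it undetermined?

q

Link the given pairs in sequence: r < x; x < y; y < v; v < z; z < q.
Together: r < x < y < v < z < q.
So q is larger.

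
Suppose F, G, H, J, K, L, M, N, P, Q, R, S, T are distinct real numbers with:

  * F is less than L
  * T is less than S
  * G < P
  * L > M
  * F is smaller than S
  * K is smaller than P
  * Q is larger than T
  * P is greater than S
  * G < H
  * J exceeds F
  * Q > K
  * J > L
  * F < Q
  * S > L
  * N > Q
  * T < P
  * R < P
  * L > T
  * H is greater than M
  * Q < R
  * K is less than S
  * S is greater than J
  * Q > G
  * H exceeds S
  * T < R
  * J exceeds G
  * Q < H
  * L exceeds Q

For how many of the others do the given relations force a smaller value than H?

9

Directly below H: G, M, Q, S.
One step further: T, F, K, L, J (9 so far).
Nothing else is reachable below H; 9 in all.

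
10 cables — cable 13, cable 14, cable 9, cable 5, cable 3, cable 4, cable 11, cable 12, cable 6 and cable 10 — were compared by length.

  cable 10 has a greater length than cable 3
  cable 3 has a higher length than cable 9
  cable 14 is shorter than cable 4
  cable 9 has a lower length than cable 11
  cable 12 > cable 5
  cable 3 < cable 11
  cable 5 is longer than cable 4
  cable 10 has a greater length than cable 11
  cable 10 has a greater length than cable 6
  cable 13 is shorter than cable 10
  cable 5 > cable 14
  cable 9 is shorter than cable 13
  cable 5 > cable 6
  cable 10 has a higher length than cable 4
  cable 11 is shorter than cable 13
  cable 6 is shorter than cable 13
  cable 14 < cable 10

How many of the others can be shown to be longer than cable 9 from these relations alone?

4

From cable 9 the given relations immediately reach cable 3, cable 11, cable 13.
From those, cable 10 — 4 in total.
Nothing else is reachable above cable 9; 4 in all.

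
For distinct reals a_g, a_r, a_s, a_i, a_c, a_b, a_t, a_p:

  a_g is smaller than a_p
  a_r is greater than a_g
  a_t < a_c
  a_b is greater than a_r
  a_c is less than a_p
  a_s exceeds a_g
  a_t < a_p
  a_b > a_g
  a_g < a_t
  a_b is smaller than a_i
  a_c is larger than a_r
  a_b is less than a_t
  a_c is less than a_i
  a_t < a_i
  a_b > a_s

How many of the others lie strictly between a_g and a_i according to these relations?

5

The relations place a_g below a_i. An element lies strictly between them when it is forced above a_g and also forced below a_i.
Above a_g: {a_r, a_s, a_b, a_t, a_c, a_p}. Below a_i: {a_r, a_s, a_b, a_t, a_c}.
Intersection: {a_r, a_s, a_b, a_t, a_c} — 5.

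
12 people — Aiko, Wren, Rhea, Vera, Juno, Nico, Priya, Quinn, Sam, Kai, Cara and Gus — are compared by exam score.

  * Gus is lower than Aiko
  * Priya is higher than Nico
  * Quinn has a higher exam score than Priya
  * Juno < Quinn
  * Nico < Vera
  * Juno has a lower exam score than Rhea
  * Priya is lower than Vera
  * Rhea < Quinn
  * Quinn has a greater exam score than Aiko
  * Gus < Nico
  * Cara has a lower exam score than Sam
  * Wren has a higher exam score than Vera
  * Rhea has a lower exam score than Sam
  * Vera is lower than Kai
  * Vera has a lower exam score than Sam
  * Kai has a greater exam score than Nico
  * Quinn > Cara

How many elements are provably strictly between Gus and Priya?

Chaining upward from Gus reaches: Aiko, Nico, Vera, Wren, Sam, Quinn, Kai.
Chaining downward from Priya reaches: Nico.
Strictly between Gus and Priya are those in both lists: Nico — 1 element.

1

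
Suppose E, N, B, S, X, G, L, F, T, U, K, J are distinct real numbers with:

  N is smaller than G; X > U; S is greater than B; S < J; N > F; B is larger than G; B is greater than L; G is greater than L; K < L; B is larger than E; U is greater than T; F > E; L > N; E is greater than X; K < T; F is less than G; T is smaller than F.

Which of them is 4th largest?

G

The consecutive relations fix a unique order: K < T < U < X < E < F < N < L < G < B < S < J.
The 4th largest is G.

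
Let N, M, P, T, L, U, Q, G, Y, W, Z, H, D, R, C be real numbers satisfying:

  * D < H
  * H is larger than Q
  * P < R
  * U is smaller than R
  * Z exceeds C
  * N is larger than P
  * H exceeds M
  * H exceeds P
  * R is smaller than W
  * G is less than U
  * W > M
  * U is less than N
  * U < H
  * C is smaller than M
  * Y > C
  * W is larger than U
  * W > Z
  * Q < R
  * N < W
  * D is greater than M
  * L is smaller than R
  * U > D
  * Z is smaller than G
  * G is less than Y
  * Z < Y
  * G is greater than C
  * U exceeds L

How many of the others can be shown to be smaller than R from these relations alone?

9

Directly below R: P, Q, L, U.
One step further: D, G (6 so far).
One step further: C, M, Z (9 so far).
Nothing else is reachable below R; 9 in all.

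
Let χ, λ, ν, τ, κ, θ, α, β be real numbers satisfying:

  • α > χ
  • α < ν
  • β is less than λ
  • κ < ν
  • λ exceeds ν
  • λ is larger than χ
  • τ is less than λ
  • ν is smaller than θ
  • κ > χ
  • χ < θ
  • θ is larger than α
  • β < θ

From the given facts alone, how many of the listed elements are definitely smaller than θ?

Directly below θ: χ, β, α, ν.
One step further: κ (5 so far).
No other element is forced below θ by the given relations, so the count is 5.

5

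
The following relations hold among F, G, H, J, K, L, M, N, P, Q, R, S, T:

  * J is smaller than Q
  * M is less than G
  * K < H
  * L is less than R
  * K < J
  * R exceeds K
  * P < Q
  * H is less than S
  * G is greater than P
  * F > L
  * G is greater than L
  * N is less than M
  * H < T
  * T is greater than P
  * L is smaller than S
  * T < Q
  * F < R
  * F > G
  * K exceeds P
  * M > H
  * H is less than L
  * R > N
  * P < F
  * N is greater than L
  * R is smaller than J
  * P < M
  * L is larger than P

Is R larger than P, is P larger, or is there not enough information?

R

Following the relations from P: P < K < H < L < N < M < G < F < R.
So R is larger.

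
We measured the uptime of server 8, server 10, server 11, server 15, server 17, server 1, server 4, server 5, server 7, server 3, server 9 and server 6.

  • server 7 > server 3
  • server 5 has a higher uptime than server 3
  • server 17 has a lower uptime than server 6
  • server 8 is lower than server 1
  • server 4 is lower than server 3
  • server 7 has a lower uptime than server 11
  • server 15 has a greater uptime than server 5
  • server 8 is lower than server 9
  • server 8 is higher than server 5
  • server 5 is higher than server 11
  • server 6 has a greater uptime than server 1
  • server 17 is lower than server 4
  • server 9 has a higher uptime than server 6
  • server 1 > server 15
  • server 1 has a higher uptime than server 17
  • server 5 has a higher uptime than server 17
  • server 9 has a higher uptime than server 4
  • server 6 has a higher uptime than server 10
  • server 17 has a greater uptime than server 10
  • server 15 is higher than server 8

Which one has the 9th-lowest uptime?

The consecutive relations fix a unique order: server 10 < server 17 < server 4 < server 3 < server 7 < server 11 < server 5 < server 8 < server 15 < server 1 < server 6 < server 9.
The 9th smallest is server 15.

server 15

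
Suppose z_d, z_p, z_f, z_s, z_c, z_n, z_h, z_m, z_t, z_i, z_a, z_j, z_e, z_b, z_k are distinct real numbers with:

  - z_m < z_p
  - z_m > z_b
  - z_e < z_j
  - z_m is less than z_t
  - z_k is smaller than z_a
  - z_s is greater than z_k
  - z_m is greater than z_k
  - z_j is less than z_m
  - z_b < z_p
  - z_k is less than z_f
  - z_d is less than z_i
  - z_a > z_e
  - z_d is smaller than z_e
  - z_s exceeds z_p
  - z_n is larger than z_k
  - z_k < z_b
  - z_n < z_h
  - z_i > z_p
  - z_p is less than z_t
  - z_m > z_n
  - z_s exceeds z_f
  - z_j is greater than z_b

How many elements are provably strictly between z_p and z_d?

Chaining upward from z_d reaches: z_e, z_a, z_j, z_m, z_t, z_i, z_s.
Chaining downward from z_p reaches: z_k, z_n, z_b, z_e, z_j, z_m.
Strictly between z_d and z_p are those in both lists: z_e, z_j, z_m — 3 elements.

3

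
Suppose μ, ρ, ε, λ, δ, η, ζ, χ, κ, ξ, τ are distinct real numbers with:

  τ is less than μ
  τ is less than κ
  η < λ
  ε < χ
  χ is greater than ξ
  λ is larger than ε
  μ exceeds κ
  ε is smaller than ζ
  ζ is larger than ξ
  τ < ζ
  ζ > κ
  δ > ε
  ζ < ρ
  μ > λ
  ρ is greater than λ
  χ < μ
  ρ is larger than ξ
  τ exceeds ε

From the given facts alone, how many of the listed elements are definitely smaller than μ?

Directly below μ: τ, χ, κ, λ.
One step further: ξ, ε, η (7 so far).
Nothing else is reachable below μ; 7 in all.

7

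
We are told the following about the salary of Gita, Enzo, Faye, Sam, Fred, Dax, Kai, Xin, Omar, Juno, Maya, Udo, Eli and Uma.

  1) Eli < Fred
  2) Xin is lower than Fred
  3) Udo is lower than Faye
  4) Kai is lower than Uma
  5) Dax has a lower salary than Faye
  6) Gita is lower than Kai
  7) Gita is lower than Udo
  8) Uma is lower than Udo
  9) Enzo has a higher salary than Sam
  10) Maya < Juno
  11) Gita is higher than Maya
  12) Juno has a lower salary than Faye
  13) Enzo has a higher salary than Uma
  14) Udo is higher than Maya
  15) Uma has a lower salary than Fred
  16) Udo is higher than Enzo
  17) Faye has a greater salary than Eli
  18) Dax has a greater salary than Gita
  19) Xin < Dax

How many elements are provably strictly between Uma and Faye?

2

Chaining upward from Uma reaches: Enzo, Udo, Fred.
Chaining downward from Faye reaches: Maya, Sam, Gita, Kai, Eli, Enzo, Xin, Udo, Juno, Dax.
Strictly between Uma and Faye are those in both lists: Enzo, Udo — 2 elements.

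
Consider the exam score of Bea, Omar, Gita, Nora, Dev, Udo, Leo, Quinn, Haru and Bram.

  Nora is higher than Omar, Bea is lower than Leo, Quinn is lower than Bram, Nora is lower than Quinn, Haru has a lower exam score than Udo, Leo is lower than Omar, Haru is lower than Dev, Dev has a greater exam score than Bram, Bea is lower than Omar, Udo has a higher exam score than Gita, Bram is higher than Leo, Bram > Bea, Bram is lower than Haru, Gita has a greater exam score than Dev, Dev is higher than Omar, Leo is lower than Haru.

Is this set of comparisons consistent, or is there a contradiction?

consistent

Every relation is compatible with Bea < Leo < Omar < Nora < Quinn < Bram < Haru < Dev < Gita < Udo; the set is consistent.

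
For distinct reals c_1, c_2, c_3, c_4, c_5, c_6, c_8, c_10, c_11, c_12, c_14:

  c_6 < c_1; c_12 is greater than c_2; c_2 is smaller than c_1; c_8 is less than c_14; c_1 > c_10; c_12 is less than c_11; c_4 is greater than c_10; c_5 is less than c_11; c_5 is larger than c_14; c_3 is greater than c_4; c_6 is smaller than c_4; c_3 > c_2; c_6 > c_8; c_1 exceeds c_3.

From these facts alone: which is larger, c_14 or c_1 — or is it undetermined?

undetermined

Following every chain through c_14: above c_14 we get c_5, c_11; below c_14 we get c_8.
c_1 is not reached, and no chain runs the other way from c_1 to c_14.
So the given relations leave the order of c_14 and c_1 undetermined.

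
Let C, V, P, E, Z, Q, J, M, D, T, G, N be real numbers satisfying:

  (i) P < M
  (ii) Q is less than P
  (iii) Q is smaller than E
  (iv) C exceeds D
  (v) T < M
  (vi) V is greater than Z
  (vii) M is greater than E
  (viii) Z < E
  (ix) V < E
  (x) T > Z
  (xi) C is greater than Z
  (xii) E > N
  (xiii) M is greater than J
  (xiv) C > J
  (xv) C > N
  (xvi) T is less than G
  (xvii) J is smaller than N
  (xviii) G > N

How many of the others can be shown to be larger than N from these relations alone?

4

From N the given relations immediately reach G, C, E.
From those, M — 4 in total.
No other element is forced above N by the given relations, so the count is 4.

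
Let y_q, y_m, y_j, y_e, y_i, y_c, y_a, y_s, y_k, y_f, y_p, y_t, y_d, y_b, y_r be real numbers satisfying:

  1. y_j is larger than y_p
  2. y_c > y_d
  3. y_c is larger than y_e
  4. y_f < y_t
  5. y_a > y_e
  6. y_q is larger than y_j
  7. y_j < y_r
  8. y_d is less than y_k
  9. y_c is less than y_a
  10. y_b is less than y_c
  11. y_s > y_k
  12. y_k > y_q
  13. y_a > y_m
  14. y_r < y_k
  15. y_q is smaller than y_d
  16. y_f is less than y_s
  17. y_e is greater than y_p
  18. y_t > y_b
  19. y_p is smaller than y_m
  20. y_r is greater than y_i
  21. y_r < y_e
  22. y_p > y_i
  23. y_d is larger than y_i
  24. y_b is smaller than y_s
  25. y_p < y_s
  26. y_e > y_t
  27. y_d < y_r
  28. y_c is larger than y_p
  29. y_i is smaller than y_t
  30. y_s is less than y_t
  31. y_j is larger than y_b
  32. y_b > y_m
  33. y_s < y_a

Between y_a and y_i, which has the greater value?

Link the given pairs in sequence: y_i < y_p; y_p < y_m; y_m < y_b; y_b < y_j; y_j < y_q; y_q < y_d; y_d < y_r; y_r < y_k; y_k < y_s; y_s < y_t; y_t < y_e; y_e < y_a.
Together: y_i < y_p < y_m < y_b < y_j < y_q < y_d < y_r < y_k < y_s < y_t < y_e < y_a.
So y_i < y_a; y_a is the larger of the two.

y_a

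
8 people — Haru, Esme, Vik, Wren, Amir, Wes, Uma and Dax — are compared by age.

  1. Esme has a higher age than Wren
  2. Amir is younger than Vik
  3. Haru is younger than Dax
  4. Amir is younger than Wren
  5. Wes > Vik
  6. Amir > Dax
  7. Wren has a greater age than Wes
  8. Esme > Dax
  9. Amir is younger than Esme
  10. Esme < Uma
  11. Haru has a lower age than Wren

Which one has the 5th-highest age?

Vik

Piecing the relations together gives one ordering: Haru < Dax < Amir < Vik < Wes < Wren < Esme < Uma.
Counting 5 from the largest end gives Vik.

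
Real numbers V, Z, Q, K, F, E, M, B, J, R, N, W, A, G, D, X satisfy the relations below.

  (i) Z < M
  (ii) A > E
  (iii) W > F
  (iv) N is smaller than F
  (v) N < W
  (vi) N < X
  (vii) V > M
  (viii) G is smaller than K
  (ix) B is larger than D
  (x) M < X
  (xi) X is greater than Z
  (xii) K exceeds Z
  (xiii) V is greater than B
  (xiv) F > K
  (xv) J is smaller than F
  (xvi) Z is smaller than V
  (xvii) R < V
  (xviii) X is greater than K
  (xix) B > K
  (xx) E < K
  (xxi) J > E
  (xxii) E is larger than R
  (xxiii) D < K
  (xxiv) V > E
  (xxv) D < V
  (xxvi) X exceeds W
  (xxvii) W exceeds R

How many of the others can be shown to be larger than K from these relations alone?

Directly above K: F, B, X.
One step further: W, V (5 so far).
No other element is forced above K by the given relations, so the count is 5.

5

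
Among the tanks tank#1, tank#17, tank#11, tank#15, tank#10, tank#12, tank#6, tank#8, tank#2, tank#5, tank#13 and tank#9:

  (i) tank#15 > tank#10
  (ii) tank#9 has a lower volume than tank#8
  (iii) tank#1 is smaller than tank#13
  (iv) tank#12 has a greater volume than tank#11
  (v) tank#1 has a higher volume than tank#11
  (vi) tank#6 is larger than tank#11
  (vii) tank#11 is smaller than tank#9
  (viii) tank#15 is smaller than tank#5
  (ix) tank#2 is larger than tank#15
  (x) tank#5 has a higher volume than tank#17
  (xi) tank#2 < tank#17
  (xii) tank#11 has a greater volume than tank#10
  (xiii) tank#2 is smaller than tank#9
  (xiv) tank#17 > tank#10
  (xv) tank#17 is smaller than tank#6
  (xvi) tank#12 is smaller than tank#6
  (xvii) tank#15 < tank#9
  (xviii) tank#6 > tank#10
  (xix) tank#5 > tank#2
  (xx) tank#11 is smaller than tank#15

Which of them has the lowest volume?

Chaining upward from tank#10: directly above it, tank#11, tank#15, tank#17, tank#6; then tank#2, tank#1, tank#9, tank#5, tank#12; then tank#8, tank#13.
That covers every other element, and nothing is given below tank#10, so tank#10 is the lowest volume.

tank#10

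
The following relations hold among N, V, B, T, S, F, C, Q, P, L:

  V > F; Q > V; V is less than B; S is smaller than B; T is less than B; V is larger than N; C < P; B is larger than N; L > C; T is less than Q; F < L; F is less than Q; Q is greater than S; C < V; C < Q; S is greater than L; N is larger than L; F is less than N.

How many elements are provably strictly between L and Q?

The relations place L below Q. An element lies strictly between them when it is forced above L and also forced below Q.
Above L: {N, S, V, B}. Below Q: {C, F, N, S, T, V}.
Intersection: {N, S, V} — 3.

3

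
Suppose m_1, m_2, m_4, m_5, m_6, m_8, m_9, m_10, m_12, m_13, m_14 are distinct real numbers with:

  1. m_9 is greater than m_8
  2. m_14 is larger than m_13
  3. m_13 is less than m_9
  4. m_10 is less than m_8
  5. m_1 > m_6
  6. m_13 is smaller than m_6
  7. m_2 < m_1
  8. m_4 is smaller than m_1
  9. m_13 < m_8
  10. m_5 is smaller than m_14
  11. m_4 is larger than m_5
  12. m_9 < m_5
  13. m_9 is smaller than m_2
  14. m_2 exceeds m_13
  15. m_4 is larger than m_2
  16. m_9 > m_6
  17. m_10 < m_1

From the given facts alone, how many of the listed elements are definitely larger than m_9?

The elements the relations force above m_9 are m_5, m_2, m_14, m_4, m_1 — no chain reaches any other.
That is 5.

5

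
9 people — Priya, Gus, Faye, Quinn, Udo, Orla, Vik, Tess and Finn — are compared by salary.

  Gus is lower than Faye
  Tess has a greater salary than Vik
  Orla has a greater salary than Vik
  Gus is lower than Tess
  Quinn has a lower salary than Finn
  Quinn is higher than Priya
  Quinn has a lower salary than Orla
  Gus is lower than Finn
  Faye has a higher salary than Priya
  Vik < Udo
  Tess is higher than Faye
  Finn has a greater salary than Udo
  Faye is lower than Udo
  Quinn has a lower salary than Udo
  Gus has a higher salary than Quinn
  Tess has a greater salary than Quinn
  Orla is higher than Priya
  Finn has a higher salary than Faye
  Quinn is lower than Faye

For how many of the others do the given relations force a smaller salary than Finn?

6

From Finn the given relations immediately reach Quinn, Gus, Faye, Udo.
From those, Priya, Vik — 6 in total.
Nothing else is reachable below Finn; 6 in all.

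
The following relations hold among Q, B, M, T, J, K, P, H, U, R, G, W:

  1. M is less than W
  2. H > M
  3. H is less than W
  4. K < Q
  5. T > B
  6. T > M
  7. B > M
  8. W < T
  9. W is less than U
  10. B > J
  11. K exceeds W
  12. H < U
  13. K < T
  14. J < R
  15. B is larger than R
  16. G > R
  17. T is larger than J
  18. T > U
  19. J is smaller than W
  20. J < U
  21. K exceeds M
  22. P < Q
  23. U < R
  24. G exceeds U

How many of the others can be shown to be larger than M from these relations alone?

From M the given relations immediately reach H, W, K, B, T.
From those, U, Q — 7 in total.
From those, R, G — 9 in total.
Nothing else is reachable above M; 9 in all.

9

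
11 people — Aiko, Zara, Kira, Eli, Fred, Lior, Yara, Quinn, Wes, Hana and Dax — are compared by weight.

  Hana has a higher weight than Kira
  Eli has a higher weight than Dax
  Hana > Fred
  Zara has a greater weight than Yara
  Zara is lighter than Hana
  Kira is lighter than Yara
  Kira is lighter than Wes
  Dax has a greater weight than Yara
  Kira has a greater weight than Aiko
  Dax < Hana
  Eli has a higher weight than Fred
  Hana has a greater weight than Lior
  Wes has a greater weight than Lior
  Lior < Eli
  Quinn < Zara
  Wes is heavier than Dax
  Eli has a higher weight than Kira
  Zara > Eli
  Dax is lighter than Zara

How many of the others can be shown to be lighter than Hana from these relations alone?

Directly below Hana: Kira, Fred, Dax, Lior, Zara.
One step further: Aiko, Quinn, Yara, Eli (9 so far).
No other element is forced below Hana by the given relations, so the count is 9.

9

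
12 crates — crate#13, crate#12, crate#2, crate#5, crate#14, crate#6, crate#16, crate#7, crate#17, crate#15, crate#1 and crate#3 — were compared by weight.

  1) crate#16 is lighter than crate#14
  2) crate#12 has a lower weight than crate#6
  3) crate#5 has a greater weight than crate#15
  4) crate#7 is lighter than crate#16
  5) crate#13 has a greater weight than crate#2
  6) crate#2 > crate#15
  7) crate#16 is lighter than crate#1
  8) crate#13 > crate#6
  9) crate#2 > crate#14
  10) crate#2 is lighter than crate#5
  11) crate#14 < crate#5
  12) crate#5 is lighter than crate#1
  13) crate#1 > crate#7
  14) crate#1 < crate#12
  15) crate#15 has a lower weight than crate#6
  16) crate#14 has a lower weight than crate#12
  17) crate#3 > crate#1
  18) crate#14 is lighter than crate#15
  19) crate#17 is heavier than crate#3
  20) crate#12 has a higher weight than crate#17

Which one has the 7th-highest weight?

The consecutive relations fix a unique order: crate#7 < crate#16 < crate#14 < crate#15 < crate#2 < crate#5 < crate#1 < crate#3 < crate#17 < crate#12 < crate#6 < crate#13.
The 7th largest is crate#5.

crate#5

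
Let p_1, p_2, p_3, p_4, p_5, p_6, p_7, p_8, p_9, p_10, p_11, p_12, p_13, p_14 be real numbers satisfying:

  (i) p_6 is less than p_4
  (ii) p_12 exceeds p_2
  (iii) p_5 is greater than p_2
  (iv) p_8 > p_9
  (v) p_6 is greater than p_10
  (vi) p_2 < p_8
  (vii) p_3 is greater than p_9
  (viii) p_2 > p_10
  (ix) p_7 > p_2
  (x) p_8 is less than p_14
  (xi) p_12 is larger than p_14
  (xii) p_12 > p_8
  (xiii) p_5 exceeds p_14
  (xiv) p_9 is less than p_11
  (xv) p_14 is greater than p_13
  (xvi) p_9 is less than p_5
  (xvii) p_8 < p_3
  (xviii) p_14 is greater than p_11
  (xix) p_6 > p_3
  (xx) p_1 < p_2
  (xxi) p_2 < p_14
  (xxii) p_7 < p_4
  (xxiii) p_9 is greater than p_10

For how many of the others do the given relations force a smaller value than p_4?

Directly below p_4: p_6, p_7.
One step further: p_10, p_2, p_3 (5 so far).
One step further: p_1, p_9, p_8 (8 so far).
No other element is forced below p_4 by the given relations, so the count is 8.

8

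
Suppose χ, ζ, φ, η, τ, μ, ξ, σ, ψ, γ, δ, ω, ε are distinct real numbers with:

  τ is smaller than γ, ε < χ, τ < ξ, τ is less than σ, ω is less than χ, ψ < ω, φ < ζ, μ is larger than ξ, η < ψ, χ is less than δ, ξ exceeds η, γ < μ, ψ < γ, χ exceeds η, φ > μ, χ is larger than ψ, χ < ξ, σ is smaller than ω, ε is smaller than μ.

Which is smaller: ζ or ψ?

The relevant relations are ψ < ω; ω < χ; χ < ξ; ξ < μ; μ < φ; φ < ζ.
Together: ψ < ω < χ < ξ < μ < φ < ζ.
So ψ < ζ; ψ is the smaller of the two.

ψ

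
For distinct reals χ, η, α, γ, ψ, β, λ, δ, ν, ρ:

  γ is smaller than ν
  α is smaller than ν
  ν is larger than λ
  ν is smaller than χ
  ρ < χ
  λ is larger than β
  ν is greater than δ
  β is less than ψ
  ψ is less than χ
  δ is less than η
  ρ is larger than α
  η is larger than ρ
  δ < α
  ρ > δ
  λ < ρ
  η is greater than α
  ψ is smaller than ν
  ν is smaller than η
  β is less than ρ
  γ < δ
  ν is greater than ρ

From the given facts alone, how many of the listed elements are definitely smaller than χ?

8

Directly below χ: ψ, ρ, ν.
One step further: γ, δ, β, λ, α (8 so far).
Nothing else is reachable below χ; 8 in all.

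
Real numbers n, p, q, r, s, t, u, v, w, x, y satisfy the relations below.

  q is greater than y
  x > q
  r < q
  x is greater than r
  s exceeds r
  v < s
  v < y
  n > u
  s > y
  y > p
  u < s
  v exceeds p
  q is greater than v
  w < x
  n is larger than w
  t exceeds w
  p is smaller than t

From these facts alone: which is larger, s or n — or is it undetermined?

Following every chain through n: below n we get u, w.
s is not reached, and no chain runs the other way from s to n.
So the given relations leave the order of n and s undetermined.

undetermined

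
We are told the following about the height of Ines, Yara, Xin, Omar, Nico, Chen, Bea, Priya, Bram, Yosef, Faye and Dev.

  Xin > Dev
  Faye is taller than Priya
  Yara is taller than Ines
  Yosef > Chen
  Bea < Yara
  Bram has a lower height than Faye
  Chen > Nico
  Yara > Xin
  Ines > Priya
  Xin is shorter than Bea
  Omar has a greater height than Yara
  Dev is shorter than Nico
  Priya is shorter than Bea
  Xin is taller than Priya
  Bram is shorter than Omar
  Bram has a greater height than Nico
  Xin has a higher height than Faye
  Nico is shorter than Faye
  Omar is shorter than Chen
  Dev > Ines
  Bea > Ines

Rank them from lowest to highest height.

The consecutive links are each given: Priya < Ines; Ines < Dev; Dev < Nico; Nico < Bram; Bram < Faye; Faye < Xin; Xin < Bea; Bea < Yara; Yara < Omar; Omar < Chen; Chen < Yosef.

Priya < Ines < Dev < Nico < Bram < Faye < Xin < Bea < Yara < Omar < Chen < Yosef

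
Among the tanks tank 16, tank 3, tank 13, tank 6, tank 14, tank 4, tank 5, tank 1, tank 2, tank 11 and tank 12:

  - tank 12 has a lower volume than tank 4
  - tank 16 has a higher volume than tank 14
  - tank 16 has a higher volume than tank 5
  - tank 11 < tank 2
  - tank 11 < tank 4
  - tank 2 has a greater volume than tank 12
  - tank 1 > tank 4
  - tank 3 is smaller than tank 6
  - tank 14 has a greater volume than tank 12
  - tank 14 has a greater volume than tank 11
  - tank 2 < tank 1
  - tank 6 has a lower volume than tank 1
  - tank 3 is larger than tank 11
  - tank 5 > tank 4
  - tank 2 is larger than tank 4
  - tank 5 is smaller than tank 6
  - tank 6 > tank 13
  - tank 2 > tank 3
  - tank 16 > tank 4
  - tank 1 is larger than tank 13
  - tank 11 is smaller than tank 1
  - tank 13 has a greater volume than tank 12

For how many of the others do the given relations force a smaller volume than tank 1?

8

From tank 1 the given relations immediately reach tank 13, tank 11, tank 4, tank 2, tank 6.
From those, tank 12, tank 3, tank 5 — 8 in total.
No other element is forced below tank 1 by the given relations, so the count is 8.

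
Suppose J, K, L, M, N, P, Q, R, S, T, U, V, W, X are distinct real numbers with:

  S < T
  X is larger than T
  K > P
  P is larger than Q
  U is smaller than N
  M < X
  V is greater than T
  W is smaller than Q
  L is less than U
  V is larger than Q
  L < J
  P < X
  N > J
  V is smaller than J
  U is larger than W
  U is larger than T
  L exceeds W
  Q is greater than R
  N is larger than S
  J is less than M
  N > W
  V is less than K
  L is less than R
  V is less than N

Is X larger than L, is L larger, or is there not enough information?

Chaining the given relations: L < R < Q < V < J < M < X.
So X is larger.

X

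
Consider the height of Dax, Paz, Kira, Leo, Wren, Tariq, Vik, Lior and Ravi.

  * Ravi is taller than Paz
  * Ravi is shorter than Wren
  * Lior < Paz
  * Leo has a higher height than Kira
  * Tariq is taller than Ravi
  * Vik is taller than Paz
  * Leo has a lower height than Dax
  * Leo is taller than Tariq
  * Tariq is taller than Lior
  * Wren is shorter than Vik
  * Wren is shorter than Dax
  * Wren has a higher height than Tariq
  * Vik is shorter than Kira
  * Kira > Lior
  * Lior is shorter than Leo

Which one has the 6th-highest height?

Piecing the relations together gives one ordering: Lior < Paz < Ravi < Tariq < Wren < Vik < Kira < Leo < Dax.
Counting 6 from the largest end gives Tariq.

Tariq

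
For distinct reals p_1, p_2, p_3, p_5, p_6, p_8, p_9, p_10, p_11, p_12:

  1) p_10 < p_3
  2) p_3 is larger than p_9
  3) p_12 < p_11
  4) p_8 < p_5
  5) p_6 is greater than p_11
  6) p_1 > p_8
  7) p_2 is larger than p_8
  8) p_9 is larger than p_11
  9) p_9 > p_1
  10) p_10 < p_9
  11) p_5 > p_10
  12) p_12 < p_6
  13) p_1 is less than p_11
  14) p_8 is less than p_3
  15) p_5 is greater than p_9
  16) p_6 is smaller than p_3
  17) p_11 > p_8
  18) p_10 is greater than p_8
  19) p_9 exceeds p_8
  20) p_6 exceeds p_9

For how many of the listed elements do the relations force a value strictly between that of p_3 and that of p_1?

3

Chaining upward from p_1 reaches: p_11, p_9, p_6, p_5.
Chaining downward from p_3 reaches: p_8, p_12, p_11, p_10, p_9, p_6.
Strictly between p_1 and p_3 are those in both lists: p_11, p_9, p_6 — 3 elements.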